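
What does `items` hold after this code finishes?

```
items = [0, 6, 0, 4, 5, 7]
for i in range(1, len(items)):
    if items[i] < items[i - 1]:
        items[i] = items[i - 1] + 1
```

[0, 6, 7, 8, 9, 10]

i=1: 6>=0, unchanged → [0, 6, 0, 4, 5, 7]
i=2: 0<6, items[2] = 6+1 = 7 → [0, 6, 7, 4, 5, 7]
i=3: 4<7, items[3] = 7+1 = 8 → [0, 6, 7, 8, 5, 7]
i=4: 5<8, items[4] = 8+1 = 9 → [0, 6, 7, 8, 9, 7]
i=5: 7<9, items[5] = 9+1 = 10 → [0, 6, 7, 8, 9, 10]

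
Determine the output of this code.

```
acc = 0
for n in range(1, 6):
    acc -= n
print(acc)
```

n=1: acc = 0-1 = -1
n=2: acc = (-1)-2 = -3
n=3: acc = (-3)-3 = -6
n=4: acc = (-6)-4 = -10
n=5: acc = (-10)-5 = -15

-15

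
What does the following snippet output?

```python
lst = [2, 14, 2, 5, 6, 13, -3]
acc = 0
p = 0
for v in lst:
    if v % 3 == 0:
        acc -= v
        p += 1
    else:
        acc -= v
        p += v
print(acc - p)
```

v=2: not %3==0, acc = 0-2 = -2; p=2
v=14: not %3==0, acc = (-2)-14 = -16; p=16
v=2: not %3==0, acc = (-16)-2 = -18; p=18
v=5: not %3==0, acc = (-18)-5 = -23; p=23
v=6: %3==0, acc = (-23)-6 = -29; p=24
v=13: not %3==0, acc = (-29)-13 = -42; p=37
v=-3: %3==0, acc = (-42)-(-3) = -39; p=38
acc-p = (-39)-38 = -77

-77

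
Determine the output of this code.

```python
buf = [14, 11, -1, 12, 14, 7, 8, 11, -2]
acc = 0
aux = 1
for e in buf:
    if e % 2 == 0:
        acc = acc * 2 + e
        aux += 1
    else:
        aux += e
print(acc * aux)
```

13260

e=14: even, acc = 0*2+14 = 14; aux=2
e=11: not even; aux=13
e=-1: not even; aux=12
e=12: even, acc = 14*2+12 = 40; aux=13
e=14: even, acc = 40*2+14 = 94; aux=14
e=7: not even; aux=21
e=8: even, acc = 94*2+8 = 196; aux=22
e=11: not even; aux=33
e=-2: even, acc = 196*2+(-2) = 390; aux=34
acc*aux = 390*34 = 13260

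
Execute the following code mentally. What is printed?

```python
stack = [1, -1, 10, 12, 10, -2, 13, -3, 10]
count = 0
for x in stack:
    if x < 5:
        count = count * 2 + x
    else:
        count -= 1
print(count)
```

x=1: <5, count = 0*2+1 = 1
x=-1: <5, count = 1*2+(-1) = 1
x=10: not <5, count = 1-1 = 0
x=12: not <5, count = 0-1 = -1
x=10: not <5, count = (-1)-1 = -2
x=-2: <5, count = (-2)*2+(-2) = -6
x=13: not <5, count = (-6)-1 = -7
x=-3: <5, count = (-7)*2+(-3) = -17
x=10: not <5, count = (-17)-1 = -18

-18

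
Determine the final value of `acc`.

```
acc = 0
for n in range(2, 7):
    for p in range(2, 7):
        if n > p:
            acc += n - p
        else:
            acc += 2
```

n=2,p=2: not 2>2, acc = 0+2 = 2
n=2,p=3: not 2>3, acc = 2+2 = 4
n=2,p=4: not 2>4, acc = 4+2 = 6
n=2,p=5: not 2>5, acc = 6+2 = 8
n=2,p=6: not 2>6, acc = 8+2 = 10
n=3,p=2: 3>2, acc = 10+1 = 11
n=3,p=3: not 3>3, acc = 11+2 = 13
n=3,p=4: not 3>4, acc = 13+2 = 15
n=3,p=5: not 3>5, acc = 15+2 = 17
n=3,p=6: not 3>6, acc = 17+2 = 19
n=4,p=2: 4>2, acc = 19+2 = 21
n=4,p=3: 4>3, acc = 21+1 = 22
n=4,p=4: not 4>4, acc = 22+2 = 24
n=4,p=5: not 4>5, acc = 24+2 = 26
n=4,p=6: not 4>6, acc = 26+2 = 28
n=5,p=2: 5>2, acc = 28+3 = 31
n=5,p=3: 5>3, acc = 31+2 = 33
n=5,p=4: 5>4, acc = 33+1 = 34
n=5,p=5: not 5>5, acc = 34+2 = 36
n=5,p=6: not 5>6, acc = 36+2 = 38
n=6,p=2: 6>2, acc = 38+4 = 42
n=6,p=3: 6>3, acc = 42+3 = 45
n=6,p=4: 6>4, acc = 45+2 = 47
n=6,p=5: 6>5, acc = 47+1 = 48
n=6,p=6: not 6>6, acc = 48+2 = 50

50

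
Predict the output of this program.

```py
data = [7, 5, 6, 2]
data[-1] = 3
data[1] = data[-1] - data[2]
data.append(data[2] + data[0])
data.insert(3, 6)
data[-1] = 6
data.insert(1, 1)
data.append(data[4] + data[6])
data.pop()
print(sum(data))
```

data[-1] = 3 → [7, 5, 6, 3]
data[1] = data[-1]-data[2] = 3-6 = -3 → [7, -3, 6, 3]
append data[2]+data[0] = 6+7 = 13 → [7, -3, 6, 3, 13]
insert 6 at 3 → [7, -3, 6, 6, 3, 13]
data[-1] = 6 → [7, -3, 6, 6, 3, 6]
insert 1 at 1 → [7, 1, -3, 6, 6, 3, 6]
append data[4]+data[6] = 6+6 = 12 → [7, 1, -3, 6, 6, 3, 6, 12]
pop() removes 12 → [7, 1, -3, 6, 6, 3, 6]
sum = 26

26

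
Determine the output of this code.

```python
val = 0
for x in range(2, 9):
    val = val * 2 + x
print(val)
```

x=2: val = 0*2+2 = 2
x=3: val = 2*2+3 = 7
x=4: val = 7*2+4 = 18
x=5: val = 18*2+5 = 41
x=6: val = 41*2+6 = 88
x=7: val = 88*2+7 = 183
x=8: val = 183*2+8 = 374

374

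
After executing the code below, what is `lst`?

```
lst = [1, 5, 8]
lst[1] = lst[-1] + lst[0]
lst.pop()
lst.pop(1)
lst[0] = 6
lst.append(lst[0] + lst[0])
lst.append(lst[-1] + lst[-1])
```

[6, 12, 24]

lst[1] = lst[-1]+lst[0] = 8+1 = 9 → [1, 9, 8]
pop() removes 8 → [1, 9]
pop(1) removes 9 → [1]
lst[0] = 6 → [6]
append lst[0]+lst[0] = 6+6 = 12 → [6, 12]
append lst[-1]+lst[-1] = 12+12 = 24 → [6, 12, 24]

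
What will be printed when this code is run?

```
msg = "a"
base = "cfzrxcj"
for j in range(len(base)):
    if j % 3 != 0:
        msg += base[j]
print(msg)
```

afzxc

j=0: skip
j=1: add 'f' → 'af'
j=2: add 'z' → 'afz'
j=3: skip
j=4: add 'x' → 'afzx'
j=5: add 'c' → 'afzxc'
j=6: skip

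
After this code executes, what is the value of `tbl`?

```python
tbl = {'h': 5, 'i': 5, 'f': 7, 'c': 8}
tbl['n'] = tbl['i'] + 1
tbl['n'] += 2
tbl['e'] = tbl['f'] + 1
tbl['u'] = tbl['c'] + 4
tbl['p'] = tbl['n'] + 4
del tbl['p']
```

{'h': 5, 'i': 5, 'f': 7, 'c': 8, 'n': 8, 'e': 8, 'u': 12}

tbl['n'] = tbl['i']+1 = 6 → {'h': 5, 'i': 5, 'f': 7, 'c': 8, 'n': 6}
tbl['n'] = 6+2 = 8 → {'h': 5, 'i': 5, 'f': 7, 'c': 8, 'n': 8}
tbl['e'] = tbl['f']+1 = 8 → {'h': 5, 'i': 5, 'f': 7, 'c': 8, 'n': 8, 'e': 8}
tbl['u'] = tbl['c']+4 = 12 → {'h': 5, 'i': 5, 'f': 7, 'c': 8, 'n': 8, 'e': 8, 'u': 12}
tbl['p'] = tbl['n']+4 = 12 → {'h': 5, 'i': 5, 'f': 7, 'c': 8, 'n': 8, 'e': 8, 'u': 12, 'p': 12}
del 'p' → {'h': 5, 'i': 5, 'f': 7, 'c': 8, 'n': 8, 'e': 8, 'u': 12}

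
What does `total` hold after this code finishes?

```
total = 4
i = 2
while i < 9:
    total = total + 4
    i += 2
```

i=2: total = 4+4 = 8
i=4: total = 8+4 = 12
i=6: total = 12+4 = 16
i=8: total = 16+4 = 20

20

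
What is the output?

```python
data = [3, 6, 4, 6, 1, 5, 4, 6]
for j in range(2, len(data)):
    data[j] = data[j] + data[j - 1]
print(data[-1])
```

32

j=2: data[2] = 4+6 = 10 → [3, 6, 10, 6, 1, 5, 4, 6]
j=3: data[3] = 6+10 = 16 → [3, 6, 10, 16, 1, 5, 4, 6]
j=4: data[4] = 1+16 = 17 → [3, 6, 10, 16, 17, 5, 4, 6]
j=5: data[5] = 5+17 = 22 → [3, 6, 10, 16, 17, 22, 4, 6]
j=6: data[6] = 4+22 = 26 → [3, 6, 10, 16, 17, 22, 26, 6]
j=7: data[7] = 6+26 = 32 → [3, 6, 10, 16, 17, 22, 26, 32]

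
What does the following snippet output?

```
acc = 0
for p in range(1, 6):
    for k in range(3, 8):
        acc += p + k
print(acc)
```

200

p=1,k=3: acc = 0+4 = 4
p=1,k=4: acc = 4+5 = 9
p=1,k=5: acc = 9+6 = 15
p=1,k=6: acc = 15+7 = 22
p=1,k=7: acc = 22+8 = 30
p=2,k=3: acc = 30+5 = 35
p=2,k=4: acc = 35+6 = 41
p=2,k=5: acc = 41+7 = 48
p=2,k=6: acc = 48+8 = 56
p=2,k=7: acc = 56+9 = 65
p=3,k=3: acc = 65+6 = 71
p=3,k=4: acc = 71+7 = 78
p=3,k=5: acc = 78+8 = 86
p=3,k=6: acc = 86+9 = 95
p=3,k=7: acc = 95+10 = 105
p=4,k=3: acc = 105+7 = 112
p=4,k=4: acc = 112+8 = 120
p=4,k=5: acc = 120+9 = 129
p=4,k=6: acc = 129+10 = 139
p=4,k=7: acc = 139+11 = 150
p=5,k=3: acc = 150+8 = 158
p=5,k=4: acc = 158+9 = 167
p=5,k=5: acc = 167+10 = 177
p=5,k=6: acc = 177+11 = 188
p=5,k=7: acc = 188+12 = 200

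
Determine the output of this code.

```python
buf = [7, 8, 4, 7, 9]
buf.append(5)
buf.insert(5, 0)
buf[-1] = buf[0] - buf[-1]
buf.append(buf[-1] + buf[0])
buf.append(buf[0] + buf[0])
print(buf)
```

append 5 → [7, 8, 4, 7, 9, 5]
insert 0 at 5 → [7, 8, 4, 7, 9, 0, 5]
buf[-1] = buf[0]-buf[-1] = 7-5 = 2 → [7, 8, 4, 7, 9, 0, 2]
append buf[-1]+buf[0] = 2+7 = 9 → [7, 8, 4, 7, 9, 0, 2, 9]
append buf[0]+buf[0] = 7+7 = 14 → [7, 8, 4, 7, 9, 0, 2, 9, 14]

[7, 8, 4, 7, 9, 0, 2, 9, 14]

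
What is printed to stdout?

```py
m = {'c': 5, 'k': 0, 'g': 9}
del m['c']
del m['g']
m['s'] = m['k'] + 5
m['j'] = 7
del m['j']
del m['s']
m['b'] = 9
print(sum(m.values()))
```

9

del 'c' → {'k': 0, 'g': 9}
del 'g' → {'k': 0}
m['s'] = m['k']+5 = 5 → {'k': 0, 's': 5}
m['j'] = 7 → {'k': 0, 's': 5, 'j': 7}
del 'j' → {'k': 0, 's': 5}
del 's' → {'k': 0}
m['b'] = 9 → {'k': 0, 'b': 9}
sum of values = 9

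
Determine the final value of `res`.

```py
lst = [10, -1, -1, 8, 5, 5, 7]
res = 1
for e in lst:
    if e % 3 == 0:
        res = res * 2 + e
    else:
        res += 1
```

e=10: not %3==0, res = 1+1 = 2
e=-1: not %3==0, res = 2+1 = 3
e=-1: not %3==0, res = 3+1 = 4
e=8: not %3==0, res = 4+1 = 5
e=5: not %3==0, res = 5+1 = 6
e=5: not %3==0, res = 6+1 = 7
e=7: not %3==0, res = 7+1 = 8

8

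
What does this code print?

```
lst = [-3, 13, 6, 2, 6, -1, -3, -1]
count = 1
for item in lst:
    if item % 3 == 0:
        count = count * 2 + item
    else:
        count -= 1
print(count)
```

10

item=-3: %3==0, count = 1*2+(-3) = -1
item=13: not %3==0, count = (-1)-1 = -2
item=6: %3==0, count = (-2)*2+6 = 2
item=2: not %3==0, count = 2-1 = 1
item=6: %3==0, count = 1*2+6 = 8
item=-1: not %3==0, count = 8-1 = 7
item=-3: %3==0, count = 7*2+(-3) = 11
item=-1: not %3==0, count = 11-1 = 10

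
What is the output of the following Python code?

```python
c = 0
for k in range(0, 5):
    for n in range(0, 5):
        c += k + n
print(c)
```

100

k=0,n=0: c = 0+0 = 0
k=0,n=1: c = 0+1 = 1
k=0,n=2: c = 1+2 = 3
k=0,n=3: c = 3+3 = 6
k=0,n=4: c = 6+4 = 10
k=1,n=0: c = 10+1 = 11
k=1,n=1: c = 11+2 = 13
k=1,n=2: c = 13+3 = 16
k=1,n=3: c = 16+4 = 20
k=1,n=4: c = 20+5 = 25
k=2,n=0: c = 25+2 = 27
k=2,n=1: c = 27+3 = 30
k=2,n=2: c = 30+4 = 34
k=2,n=3: c = 34+5 = 39
k=2,n=4: c = 39+6 = 45
k=3,n=0: c = 45+3 = 48
k=3,n=1: c = 48+4 = 52
k=3,n=2: c = 52+5 = 57
k=3,n=3: c = 57+6 = 63
k=3,n=4: c = 63+7 = 70
k=4,n=0: c = 70+4 = 74
k=4,n=1: c = 74+5 = 79
k=4,n=2: c = 79+6 = 85
k=4,n=3: c = 85+7 = 92
k=4,n=4: c = 92+8 = 100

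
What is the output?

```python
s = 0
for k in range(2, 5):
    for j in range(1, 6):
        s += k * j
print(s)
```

k=2,j=1: s = 0+2 = 2
k=2,j=2: s = 2+4 = 6
k=2,j=3: s = 6+6 = 12
k=2,j=4: s = 12+8 = 20
k=2,j=5: s = 20+10 = 30
k=3,j=1: s = 30+3 = 33
k=3,j=2: s = 33+6 = 39
k=3,j=3: s = 39+9 = 48
k=3,j=4: s = 48+12 = 60
k=3,j=5: s = 60+15 = 75
k=4,j=1: s = 75+4 = 79
k=4,j=2: s = 79+8 = 87
k=4,j=3: s = 87+12 = 99
k=4,j=4: s = 99+16 = 115
k=4,j=5: s = 115+20 = 135

135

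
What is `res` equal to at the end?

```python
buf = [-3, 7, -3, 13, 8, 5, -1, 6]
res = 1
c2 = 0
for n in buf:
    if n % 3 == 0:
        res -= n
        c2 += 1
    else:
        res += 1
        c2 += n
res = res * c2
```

210

n=-3: %3==0, res = 1-(-3) = 4; c2=1
n=7: not %3==0, res = 4+1 = 5; c2=8
n=-3: %3==0, res = 5-(-3) = 8; c2=9
n=13: not %3==0, res = 8+1 = 9; c2=22
n=8: not %3==0, res = 9+1 = 10; c2=30
n=5: not %3==0, res = 10+1 = 11; c2=35
n=-1: not %3==0, res = 11+1 = 12; c2=34
n=6: %3==0, res = 12-6 = 6; c2=35
res*c2 = 6*35 = 210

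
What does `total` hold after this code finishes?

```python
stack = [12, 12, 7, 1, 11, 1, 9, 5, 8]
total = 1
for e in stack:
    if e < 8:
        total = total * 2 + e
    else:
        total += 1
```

e=12: not <8, total = 1+1 = 2
e=12: not <8, total = 2+1 = 3
e=7: <8, total = 3*2+7 = 13
e=1: <8, total = 13*2+1 = 27
e=11: not <8, total = 27+1 = 28
e=1: <8, total = 28*2+1 = 57
e=9: not <8, total = 57+1 = 58
e=5: <8, total = 58*2+5 = 121
e=8: not <8, total = 121+1 = 122

122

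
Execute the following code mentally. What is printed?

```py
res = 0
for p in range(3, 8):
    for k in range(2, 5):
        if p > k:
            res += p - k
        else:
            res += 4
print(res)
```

43

p=3,k=2: 3>2, res = 0+1 = 1
p=3,k=3: not 3>3, res = 1+4 = 5
p=3,k=4: not 3>4, res = 5+4 = 9
p=4,k=2: 4>2, res = 9+2 = 11
p=4,k=3: 4>3, res = 11+1 = 12
p=4,k=4: not 4>4, res = 12+4 = 16
p=5,k=2: 5>2, res = 16+3 = 19
p=5,k=3: 5>3, res = 19+2 = 21
p=5,k=4: 5>4, res = 21+1 = 22
p=6,k=2: 6>2, res = 22+4 = 26
p=6,k=3: 6>3, res = 26+3 = 29
p=6,k=4: 6>4, res = 29+2 = 31
p=7,k=2: 7>2, res = 31+5 = 36
p=7,k=3: 7>3, res = 36+4 = 40
p=7,k=4: 7>4, res = 40+3 = 43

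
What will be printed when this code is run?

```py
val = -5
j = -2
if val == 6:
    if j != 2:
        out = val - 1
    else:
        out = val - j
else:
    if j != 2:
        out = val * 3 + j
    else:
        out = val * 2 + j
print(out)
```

-17

val=-5, j=-2
val == 6 is False; j != 2 is True
→ out = val * 3 + j = -17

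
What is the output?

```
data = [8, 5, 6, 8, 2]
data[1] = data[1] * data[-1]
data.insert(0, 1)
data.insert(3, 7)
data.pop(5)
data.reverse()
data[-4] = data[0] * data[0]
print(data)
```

data[1] = data[1]*data[-1] = 5*2 = 10 → [8, 10, 6, 8, 2]
insert 1 at 0 → [1, 8, 10, 6, 8, 2]
insert 7 at 3 → [1, 8, 10, 7, 6, 8, 2]
pop(5) removes 8 → [1, 8, 10, 7, 6, 2]
reverse → [2, 6, 7, 10, 8, 1]
data[-4] = data[0]*data[0] = 2*2 = 4 → [2, 6, 4, 10, 8, 1]

[2, 6, 4, 10, 8, 1]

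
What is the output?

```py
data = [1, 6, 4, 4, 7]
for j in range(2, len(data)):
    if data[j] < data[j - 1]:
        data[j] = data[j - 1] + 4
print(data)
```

[1, 6, 10, 14, 18]

j=2: 4<6, data[2] = 6+4 = 10 → [1, 6, 10, 4, 7]
j=3: 4<10, data[3] = 10+4 = 14 → [1, 6, 10, 14, 7]
j=4: 7<14, data[4] = 14+4 = 18 → [1, 6, 10, 14, 18]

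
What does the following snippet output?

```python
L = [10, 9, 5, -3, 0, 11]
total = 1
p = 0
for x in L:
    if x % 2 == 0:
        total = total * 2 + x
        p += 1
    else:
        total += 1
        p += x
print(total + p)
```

55

x=10: even, total = 1*2+10 = 12; p=1
x=9: not even, total = 12+1 = 13; p=10
x=5: not even, total = 13+1 = 14; p=15
x=-3: not even, total = 14+1 = 15; p=12
x=0: even, total = 15*2+0 = 30; p=13
x=11: not even, total = 30+1 = 31; p=24
total+p = 31+24 = 55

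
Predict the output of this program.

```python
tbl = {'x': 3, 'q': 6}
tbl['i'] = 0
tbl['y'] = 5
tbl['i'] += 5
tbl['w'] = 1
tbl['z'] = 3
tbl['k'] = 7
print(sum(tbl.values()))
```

30

tbl['i'] = 0 → {'x': 3, 'q': 6, 'i': 0}
tbl['y'] = 5 → {'x': 3, 'q': 6, 'i': 0, 'y': 5}
tbl['i'] = 0+5 = 5 → {'x': 3, 'q': 6, 'i': 5, 'y': 5}
tbl['w'] = 1 → {'x': 3, 'q': 6, 'i': 5, 'y': 5, 'w': 1}
tbl['z'] = 3 → {'x': 3, 'q': 6, 'i': 5, 'y': 5, 'w': 1, 'z': 3}
tbl['k'] = 7 → {'x': 3, 'q': 6, 'i': 5, 'y': 5, 'w': 1, 'z': 3, 'k': 7}
sum of values = 30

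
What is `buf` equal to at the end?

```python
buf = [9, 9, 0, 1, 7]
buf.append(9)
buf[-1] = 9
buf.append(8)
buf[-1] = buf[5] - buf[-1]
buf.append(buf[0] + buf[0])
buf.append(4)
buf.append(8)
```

[9, 9, 0, 1, 7, 9, 1, 18, 4, 8]

append 9 → [9, 9, 0, 1, 7, 9]
buf[-1] = 9 → [9, 9, 0, 1, 7, 9]
append 8 → [9, 9, 0, 1, 7, 9, 8]
buf[-1] = buf[5]-buf[-1] = 9-8 = 1 → [9, 9, 0, 1, 7, 9, 1]
append buf[0]+buf[0] = 9+9 = 18 → [9, 9, 0, 1, 7, 9, 1, 18]
append 4 → [9, 9, 0, 1, 7, 9, 1, 18, 4]
append 8 → [9, 9, 0, 1, 7, 9, 1, 18, 4, 8]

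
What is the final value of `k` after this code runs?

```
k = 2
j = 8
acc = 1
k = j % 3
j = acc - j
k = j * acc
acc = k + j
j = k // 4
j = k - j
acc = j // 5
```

k = 8%3 = 2
j = 1-8 = -7
k = (-7)*1 = -7
acc = (-7)+(-7) = -14
j = (-7)//4 = -2
j = (-7)-(-2) = -5
acc = (-5)//5 = -1

-7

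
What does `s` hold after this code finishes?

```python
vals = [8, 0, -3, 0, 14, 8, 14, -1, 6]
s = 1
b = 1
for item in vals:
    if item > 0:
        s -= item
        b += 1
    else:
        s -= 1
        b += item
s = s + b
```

-51

item=8: >0, s = 1-8 = -7; b=2
item=0: not >0, s = (-7)-1 = -8; b=2
item=-3: not >0, s = (-8)-1 = -9; b=-1
item=0: not >0, s = (-9)-1 = -10; b=-1
item=14: >0, s = (-10)-14 = -24; b=0
item=8: >0, s = (-24)-8 = -32; b=1
item=14: >0, s = (-32)-14 = -46; b=2
item=-1: not >0, s = (-46)-1 = -47; b=1
item=6: >0, s = (-47)-6 = -53; b=2
s+b = (-53)+2 = -51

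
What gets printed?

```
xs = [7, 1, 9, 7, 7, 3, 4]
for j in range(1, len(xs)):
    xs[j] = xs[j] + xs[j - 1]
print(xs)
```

[7, 8, 17, 24, 31, 34, 38]

j=1: xs[1] = 1+7 = 8 → [7, 8, 9, 7, 7, 3, 4]
j=2: xs[2] = 9+8 = 17 → [7, 8, 17, 7, 7, 3, 4]
j=3: xs[3] = 7+17 = 24 → [7, 8, 17, 24, 7, 3, 4]
j=4: xs[4] = 7+24 = 31 → [7, 8, 17, 24, 31, 3, 4]
j=5: xs[5] = 3+31 = 34 → [7, 8, 17, 24, 31, 34, 4]
j=6: xs[6] = 4+34 = 38 → [7, 8, 17, 24, 31, 34, 38]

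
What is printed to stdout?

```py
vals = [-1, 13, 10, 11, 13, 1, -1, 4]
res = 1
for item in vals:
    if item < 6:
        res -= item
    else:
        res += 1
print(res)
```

item=-1: <6, res = 1-(-1) = 2
item=13: not <6, res = 2+1 = 3
item=10: not <6, res = 3+1 = 4
item=11: not <6, res = 4+1 = 5
item=13: not <6, res = 5+1 = 6
item=1: <6, res = 6-1 = 5
item=-1: <6, res = 5-(-1) = 6
item=4: <6, res = 6-4 = 2

2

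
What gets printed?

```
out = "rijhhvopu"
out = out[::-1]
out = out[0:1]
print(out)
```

u

reverse → 'upovhhjir'
slice [0:1] → 'u'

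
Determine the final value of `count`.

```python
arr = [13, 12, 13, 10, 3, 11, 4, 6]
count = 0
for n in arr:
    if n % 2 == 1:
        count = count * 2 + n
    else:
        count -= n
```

n=13: odd, count = 0*2+13 = 13
n=12: not odd, count = 13-12 = 1
n=13: odd, count = 1*2+13 = 15
n=10: not odd, count = 15-10 = 5
n=3: odd, count = 5*2+3 = 13
n=11: odd, count = 13*2+11 = 37
n=4: not odd, count = 37-4 = 33
n=6: not odd, count = 33-6 = 27

27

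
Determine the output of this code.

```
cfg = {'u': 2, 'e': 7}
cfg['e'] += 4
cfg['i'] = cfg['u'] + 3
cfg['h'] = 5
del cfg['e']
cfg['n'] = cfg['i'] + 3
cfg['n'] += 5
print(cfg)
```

{'u': 2, 'i': 5, 'h': 5, 'n': 13}

cfg['e'] = 7+4 = 11 → {'u': 2, 'e': 11}
cfg['i'] = cfg['u']+3 = 5 → {'u': 2, 'e': 11, 'i': 5}
cfg['h'] = 5 → {'u': 2, 'e': 11, 'i': 5, 'h': 5}
del 'e' → {'u': 2, 'i': 5, 'h': 5}
cfg['n'] = cfg['i']+3 = 8 → {'u': 2, 'i': 5, 'h': 5, 'n': 8}
cfg['n'] = 8+5 = 13 → {'u': 2, 'i': 5, 'h': 5, 'n': 13}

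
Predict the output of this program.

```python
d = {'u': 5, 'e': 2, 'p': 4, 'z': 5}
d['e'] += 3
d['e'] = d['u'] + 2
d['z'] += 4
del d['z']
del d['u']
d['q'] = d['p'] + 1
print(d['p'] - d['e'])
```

d['e'] = 2+3 = 5 → {'u': 5, 'e': 5, 'p': 4, 'z': 5}
d['e'] = d['u']+2 = 7 → {'u': 5, 'e': 7, 'p': 4, 'z': 5}
d['z'] = 5+4 = 9 → {'u': 5, 'e': 7, 'p': 4, 'z': 9}
del 'z' → {'u': 5, 'e': 7, 'p': 4}
del 'u' → {'e': 7, 'p': 4}
d['q'] = d['p']+1 = 5 → {'e': 7, 'p': 4, 'q': 5}
d['p']-d['e'] = 4-7 = -3

-3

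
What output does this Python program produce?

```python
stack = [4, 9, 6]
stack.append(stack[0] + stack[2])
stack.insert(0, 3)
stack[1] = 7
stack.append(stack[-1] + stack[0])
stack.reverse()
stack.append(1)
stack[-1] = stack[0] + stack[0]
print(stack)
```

append stack[0]+stack[2] = 4+6 = 10 → [4, 9, 6, 10]
insert 3 at 0 → [3, 4, 9, 6, 10]
stack[1] = 7 → [3, 7, 9, 6, 10]
append stack[-1]+stack[0] = 10+3 = 13 → [3, 7, 9, 6, 10, 13]
reverse → [13, 10, 6, 9, 7, 3]
append 1 → [13, 10, 6, 9, 7, 3, 1]
stack[-1] = stack[0]+stack[0] = 13+13 = 26 → [13, 10, 6, 9, 7, 3, 26]

[13, 10, 6, 9, 7, 3, 26]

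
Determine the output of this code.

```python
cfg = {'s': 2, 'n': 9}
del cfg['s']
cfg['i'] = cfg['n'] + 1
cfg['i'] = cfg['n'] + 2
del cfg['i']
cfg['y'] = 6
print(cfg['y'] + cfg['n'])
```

del 's' → {'n': 9}
cfg['i'] = cfg['n']+1 = 10 → {'n': 9, 'i': 10}
cfg['i'] = cfg['n']+2 = 11 → {'n': 9, 'i': 11}
del 'i' → {'n': 9}
cfg['y'] = 6 → {'n': 9, 'y': 6}
cfg['y']+cfg['n'] = 6+9 = 15

15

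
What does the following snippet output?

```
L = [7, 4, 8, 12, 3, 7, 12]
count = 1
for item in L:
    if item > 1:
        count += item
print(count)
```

item=7: >1, count = 1+7 = 8
item=4: >1, count = 8+4 = 12
item=8: >1, count = 12+8 = 20
item=12: >1, count = 20+12 = 32
item=3: >1, count = 32+3 = 35
item=7: >1, count = 35+7 = 42
item=12: >1, count = 42+12 = 54

54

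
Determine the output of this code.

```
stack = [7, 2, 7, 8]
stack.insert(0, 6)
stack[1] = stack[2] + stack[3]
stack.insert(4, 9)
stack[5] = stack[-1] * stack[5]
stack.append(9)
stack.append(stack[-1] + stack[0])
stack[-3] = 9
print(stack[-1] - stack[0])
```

9

insert 6 at 0 → [6, 7, 2, 7, 8]
stack[1] = stack[2]+stack[3] = 2+7 = 9 → [6, 9, 2, 7, 8]
insert 9 at 4 → [6, 9, 2, 7, 9, 8]
stack[5] = stack[-1]*stack[5] = 8*8 = 64 → [6, 9, 2, 7, 9, 64]
append 9 → [6, 9, 2, 7, 9, 64, 9]
append stack[-1]+stack[0] = 9+6 = 15 → [6, 9, 2, 7, 9, 64, 9, 15]
stack[-3] = 9 → [6, 9, 2, 7, 9, 9, 9, 15]
stack[-1]-stack[0] = 15-6 = 9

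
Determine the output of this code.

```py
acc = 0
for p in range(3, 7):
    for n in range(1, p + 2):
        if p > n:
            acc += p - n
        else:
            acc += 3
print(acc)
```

58

p=3,n=1: 3>1, acc = 0+2 = 2
p=3,n=2: 3>2, acc = 2+1 = 3
p=3,n=3: not 3>3, acc = 3+3 = 6
p=3,n=4: not 3>4, acc = 6+3 = 9
p=4,n=1: 4>1, acc = 9+3 = 12
p=4,n=2: 4>2, acc = 12+2 = 14
p=4,n=3: 4>3, acc = 14+1 = 15
p=4,n=4: not 4>4, acc = 15+3 = 18
p=4,n=5: not 4>5, acc = 18+3 = 21
p=5,n=1: 5>1, acc = 21+4 = 25
p=5,n=2: 5>2, acc = 25+3 = 28
p=5,n=3: 5>3, acc = 28+2 = 30
p=5,n=4: 5>4, acc = 30+1 = 31
p=5,n=5: not 5>5, acc = 31+3 = 34
p=5,n=6: not 5>6, acc = 34+3 = 37
p=6,n=1: 6>1, acc = 37+5 = 42
p=6,n=2: 6>2, acc = 42+4 = 46
p=6,n=3: 6>3, acc = 46+3 = 49
p=6,n=4: 6>4, acc = 49+2 = 51
p=6,n=5: 6>5, acc = 51+1 = 52
p=6,n=6: not 6>6, acc = 52+3 = 55
p=6,n=7: not 6>7, acc = 55+3 = 58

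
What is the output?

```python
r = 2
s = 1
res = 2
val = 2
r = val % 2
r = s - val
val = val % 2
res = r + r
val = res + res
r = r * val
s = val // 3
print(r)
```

4

r = 2%2 = 0
r = 1-2 = -1
val = 2%2 = 0
res = (-1)+(-1) = -2
val = (-2)+(-2) = -4
r = (-1)*(-4) = 4
s = (-4)//3 = -2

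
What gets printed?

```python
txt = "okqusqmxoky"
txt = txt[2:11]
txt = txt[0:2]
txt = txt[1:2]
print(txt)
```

u

slice [2:11] → 'qusqmxoky'
slice [0:2] → 'qu'
slice [1:2] → 'u'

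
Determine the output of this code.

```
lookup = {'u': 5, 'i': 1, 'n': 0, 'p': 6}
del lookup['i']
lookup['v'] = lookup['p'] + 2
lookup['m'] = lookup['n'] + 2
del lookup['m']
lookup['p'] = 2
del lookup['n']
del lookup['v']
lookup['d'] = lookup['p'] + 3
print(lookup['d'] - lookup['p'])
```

3

del 'i' → {'u': 5, 'n': 0, 'p': 6}
lookup['v'] = lookup['p']+2 = 8 → {'u': 5, 'n': 0, 'p': 6, 'v': 8}
lookup['m'] = lookup['n']+2 = 2 → {'u': 5, 'n': 0, 'p': 6, 'v': 8, 'm': 2}
del 'm' → {'u': 5, 'n': 0, 'p': 6, 'v': 8}
lookup['p'] = 2 → {'u': 5, 'n': 0, 'p': 2, 'v': 8}
del 'n' → {'u': 5, 'p': 2, 'v': 8}
del 'v' → {'u': 5, 'p': 2}
lookup['d'] = lookup['p']+3 = 5 → {'u': 5, 'p': 2, 'd': 5}
lookup['d']-lookup['p'] = 5-2 = 3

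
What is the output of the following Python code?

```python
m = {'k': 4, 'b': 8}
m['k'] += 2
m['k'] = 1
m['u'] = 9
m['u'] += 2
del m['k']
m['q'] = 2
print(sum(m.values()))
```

m['k'] = 4+2 = 6 → {'k': 6, 'b': 8}
m['k'] = 1 → {'k': 1, 'b': 8}
m['u'] = 9 → {'k': 1, 'b': 8, 'u': 9}
m['u'] = 9+2 = 11 → {'k': 1, 'b': 8, 'u': 11}
del 'k' → {'b': 8, 'u': 11}
m['q'] = 2 → {'b': 8, 'u': 11, 'q': 2}
sum of values = 21

21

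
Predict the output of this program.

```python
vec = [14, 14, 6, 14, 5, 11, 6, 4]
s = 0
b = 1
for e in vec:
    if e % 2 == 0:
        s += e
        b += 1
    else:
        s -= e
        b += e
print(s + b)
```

e=14: even, s = 0+14 = 14; b=2
e=14: even, s = 14+14 = 28; b=3
e=6: even, s = 28+6 = 34; b=4
e=14: even, s = 34+14 = 48; b=5
e=5: not even, s = 48-5 = 43; b=10
e=11: not even, s = 43-11 = 32; b=21
e=6: even, s = 32+6 = 38; b=22
e=4: even, s = 38+4 = 42; b=23
s+b = 42+23 = 65

65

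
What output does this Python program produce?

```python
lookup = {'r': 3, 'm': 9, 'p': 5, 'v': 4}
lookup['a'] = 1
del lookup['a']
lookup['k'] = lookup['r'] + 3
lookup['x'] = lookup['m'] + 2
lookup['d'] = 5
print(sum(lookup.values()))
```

43

lookup['a'] = 1 → {'r': 3, 'm': 9, 'p': 5, 'v': 4, 'a': 1}
del 'a' → {'r': 3, 'm': 9, 'p': 5, 'v': 4}
lookup['k'] = lookup['r']+3 = 6 → {'r': 3, 'm': 9, 'p': 5, 'v': 4, 'k': 6}
lookup['x'] = lookup['m']+2 = 11 → {'r': 3, 'm': 9, 'p': 5, 'v': 4, 'k': 6, 'x': 11}
lookup['d'] = 5 → {'r': 3, 'm': 9, 'p': 5, 'v': 4, 'k': 6, 'x': 11, 'd': 5}
sum of values = 43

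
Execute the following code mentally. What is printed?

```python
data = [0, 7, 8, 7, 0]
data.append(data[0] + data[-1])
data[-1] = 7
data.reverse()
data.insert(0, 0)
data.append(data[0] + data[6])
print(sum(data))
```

29

append data[0]+data[-1] = 0+0 = 0 → [0, 7, 8, 7, 0, 0]
data[-1] = 7 → [0, 7, 8, 7, 0, 7]
reverse → [7, 0, 7, 8, 7, 0]
insert 0 at 0 → [0, 7, 0, 7, 8, 7, 0]
append data[0]+data[6] = 0+0 = 0 → [0, 7, 0, 7, 8, 7, 0, 0]
sum = 29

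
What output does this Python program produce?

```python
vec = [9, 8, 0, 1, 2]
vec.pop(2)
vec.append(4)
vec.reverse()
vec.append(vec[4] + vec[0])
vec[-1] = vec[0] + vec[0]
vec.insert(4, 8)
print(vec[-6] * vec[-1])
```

pop(2) removes 0 → [9, 8, 1, 2]
append 4 → [9, 8, 1, 2, 4]
reverse → [4, 2, 1, 8, 9]
append vec[4]+vec[0] = 9+4 = 13 → [4, 2, 1, 8, 9, 13]
vec[-1] = vec[0]+vec[0] = 4+4 = 8 → [4, 2, 1, 8, 9, 8]
insert 8 at 4 → [4, 2, 1, 8, 8, 9, 8]
vec[-6]*vec[-1] = 2*8 = 16

16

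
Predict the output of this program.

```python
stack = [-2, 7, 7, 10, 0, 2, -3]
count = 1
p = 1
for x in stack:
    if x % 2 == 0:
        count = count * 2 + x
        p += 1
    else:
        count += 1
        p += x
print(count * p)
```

x=-2: even, count = 1*2+(-2) = 0; p=2
x=7: not even, count = 0+1 = 1; p=9
x=7: not even, count = 1+1 = 2; p=16
x=10: even, count = 2*2+10 = 14; p=17
x=0: even, count = 14*2+0 = 28; p=18
x=2: even, count = 28*2+2 = 58; p=19
x=-3: not even, count = 58+1 = 59; p=16
count*p = 59*16 = 944

944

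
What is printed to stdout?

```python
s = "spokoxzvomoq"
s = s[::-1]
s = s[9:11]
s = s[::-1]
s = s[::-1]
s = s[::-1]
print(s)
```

reverse → 'qomovzxokops'
slice [9:11] → 'op'
reverse → 'po'
reverse → 'op'
reverse → 'po'

po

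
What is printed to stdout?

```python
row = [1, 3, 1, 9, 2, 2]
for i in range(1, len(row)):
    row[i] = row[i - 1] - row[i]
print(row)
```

[1, -2, -3, -12, -14, -16]

i=1: row[1] = 1-3 = -2 → [1, -2, 1, 9, 2, 2]
i=2: row[2] = (-2)-1 = -3 → [1, -2, -3, 9, 2, 2]
i=3: row[3] = (-3)-9 = -12 → [1, -2, -3, -12, 2, 2]
i=4: row[4] = (-12)-2 = -14 → [1, -2, -3, -12, -14, 2]
i=5: row[5] = (-14)-2 = -16 → [1, -2, -3, -12, -14, -16]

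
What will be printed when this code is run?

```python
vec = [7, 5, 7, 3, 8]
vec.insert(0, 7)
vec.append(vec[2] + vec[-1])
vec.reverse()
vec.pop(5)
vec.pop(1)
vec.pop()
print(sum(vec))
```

insert 7 at 0 → [7, 7, 5, 7, 3, 8]
append vec[2]+vec[-1] = 5+8 = 13 → [7, 7, 5, 7, 3, 8, 13]
reverse → [13, 8, 3, 7, 5, 7, 7]
pop(5) removes 7 → [13, 8, 3, 7, 5, 7]
pop(1) removes 8 → [13, 3, 7, 5, 7]
pop() removes 7 → [13, 3, 7, 5]
sum = 28

28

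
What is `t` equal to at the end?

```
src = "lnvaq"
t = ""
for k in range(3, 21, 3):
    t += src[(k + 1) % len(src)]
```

k=3: add src[4]='q' → 'q'
k=6: add src[2]='v' → 'qv'
k=9: add src[0]='l' → 'qvl'
k=12: add src[3]='a' → 'qvla'
k=15: add src[1]='n' → 'qvlan'
k=18: add src[4]='q' → 'qvlanq'

'qvlanq'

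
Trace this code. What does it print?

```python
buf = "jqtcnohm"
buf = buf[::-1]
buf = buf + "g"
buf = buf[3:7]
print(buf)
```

reverse → 'mhonctqj'
+ 'g' → 'mhonctqjg'
slice [3:7] → 'nctq'

nctq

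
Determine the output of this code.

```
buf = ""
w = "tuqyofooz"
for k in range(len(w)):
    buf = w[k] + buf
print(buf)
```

k=0: prepend 't' → 't'
k=1: prepend 'u' → 'ut'
k=2: prepend 'q' → 'qut'
k=3: prepend 'y' → 'yqut'
k=4: prepend 'o' → 'oyqut'
k=5: prepend 'f' → 'foyqut'
k=6: prepend 'o' → 'ofoyqut'
k=7: prepend 'o' → 'oofoyqut'
k=8: prepend 'z' → 'zoofoyqut'

zoofoyqut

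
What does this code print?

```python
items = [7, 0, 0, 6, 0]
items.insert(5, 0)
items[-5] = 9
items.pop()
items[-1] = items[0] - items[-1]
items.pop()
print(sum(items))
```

insert 0 at 5 → [7, 0, 0, 6, 0, 0]
items[-5] = 9 → [7, 9, 0, 6, 0, 0]
pop() removes 0 → [7, 9, 0, 6, 0]
items[-1] = items[0]-items[-1] = 7-0 = 7 → [7, 9, 0, 6, 7]
pop() removes 7 → [7, 9, 0, 6]
sum = 22

22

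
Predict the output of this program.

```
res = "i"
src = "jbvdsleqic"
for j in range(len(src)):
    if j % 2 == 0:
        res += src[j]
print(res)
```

ijvsei

j=0: add 'j' → 'ij'
j=1: skip
j=2: add 'v' → 'ijv'
j=3: skip
j=4: add 's' → 'ijvs'
j=5: skip
j=6: add 'e' → 'ijvse'
j=7: skip
j=8: add 'i' → 'ijvsei'
j=9: skip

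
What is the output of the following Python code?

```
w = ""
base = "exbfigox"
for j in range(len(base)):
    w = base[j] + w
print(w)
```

j=0: prepend 'e' → 'e'
j=1: prepend 'x' → 'xe'
j=2: prepend 'b' → 'bxe'
j=3: prepend 'f' → 'fbxe'
j=4: prepend 'i' → 'ifbxe'
j=5: prepend 'g' → 'gifbxe'
j=6: prepend 'o' → 'ogifbxe'
j=7: prepend 'x' → 'xogifbxe'

xogifbxe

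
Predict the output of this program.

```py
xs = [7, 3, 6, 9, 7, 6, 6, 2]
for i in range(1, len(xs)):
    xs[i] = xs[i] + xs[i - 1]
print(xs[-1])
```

i=1: xs[1] = 3+7 = 10 → [7, 10, 6, 9, 7, 6, 6, 2]
i=2: xs[2] = 6+10 = 16 → [7, 10, 16, 9, 7, 6, 6, 2]
i=3: xs[3] = 9+16 = 25 → [7, 10, 16, 25, 7, 6, 6, 2]
i=4: xs[4] = 7+25 = 32 → [7, 10, 16, 25, 32, 6, 6, 2]
i=5: xs[5] = 6+32 = 38 → [7, 10, 16, 25, 32, 38, 6, 2]
i=6: xs[6] = 6+38 = 44 → [7, 10, 16, 25, 32, 38, 44, 2]
i=7: xs[7] = 2+44 = 46 → [7, 10, 16, 25, 32, 38, 44, 46]

46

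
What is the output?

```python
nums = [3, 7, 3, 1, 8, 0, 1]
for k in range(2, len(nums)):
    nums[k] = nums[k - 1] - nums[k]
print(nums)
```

k=2: nums[2] = 7-3 = 4 → [3, 7, 4, 1, 8, 0, 1]
k=3: nums[3] = 4-1 = 3 → [3, 7, 4, 3, 8, 0, 1]
k=4: nums[4] = 3-8 = -5 → [3, 7, 4, 3, -5, 0, 1]
k=5: nums[5] = (-5)-0 = -5 → [3, 7, 4, 3, -5, -5, 1]
k=6: nums[6] = (-5)-1 = -6 → [3, 7, 4, 3, -5, -5, -6]

[3, 7, 4, 3, -5, -5, -6]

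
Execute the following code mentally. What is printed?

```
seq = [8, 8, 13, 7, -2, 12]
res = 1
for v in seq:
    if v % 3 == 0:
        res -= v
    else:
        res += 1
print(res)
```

v=8: not %3==0, res = 1+1 = 2
v=8: not %3==0, res = 2+1 = 3
v=13: not %3==0, res = 3+1 = 4
v=7: not %3==0, res = 4+1 = 5
v=-2: not %3==0, res = 5+1 = 6
v=12: %3==0, res = 6-12 = -6

-6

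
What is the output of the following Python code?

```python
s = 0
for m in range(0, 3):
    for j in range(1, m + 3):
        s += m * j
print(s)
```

26

m=0,j=1: s = 0+0 = 0
m=0,j=2: s = 0+0 = 0
m=1,j=1: s = 0+1 = 1
m=1,j=2: s = 1+2 = 3
m=1,j=3: s = 3+3 = 6
m=2,j=1: s = 6+2 = 8
m=2,j=2: s = 8+4 = 12
m=2,j=3: s = 12+6 = 18
m=2,j=4: s = 18+8 = 26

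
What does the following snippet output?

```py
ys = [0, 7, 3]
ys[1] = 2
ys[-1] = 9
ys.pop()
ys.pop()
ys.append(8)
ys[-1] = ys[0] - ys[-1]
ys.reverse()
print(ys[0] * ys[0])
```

ys[1] = 2 → [0, 2, 3]
ys[-1] = 9 → [0, 2, 9]
pop() removes 9 → [0, 2]
pop() removes 2 → [0]
append 8 → [0, 8]
ys[-1] = ys[0]-ys[-1] = 0-8 = -8 → [0, -8]
reverse → [-8, 0]
ys[0]*ys[0] = (-8)*(-8) = 64

64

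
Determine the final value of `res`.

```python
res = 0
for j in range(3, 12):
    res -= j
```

-63

j=3: res = 0-3 = -3
j=4: res = (-3)-4 = -7
j=5: res = (-7)-5 = -12
j=6: res = (-12)-6 = -18
j=7: res = (-18)-7 = -25
j=8: res = (-25)-8 = -33
j=9: res = (-33)-9 = -42
j=10: res = (-42)-10 = -52
j=11: res = (-52)-11 = -63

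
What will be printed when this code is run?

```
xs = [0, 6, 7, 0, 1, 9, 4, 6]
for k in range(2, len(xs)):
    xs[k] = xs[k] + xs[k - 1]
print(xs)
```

[0, 6, 13, 13, 14, 23, 27, 33]

k=2: xs[2] = 7+6 = 13 → [0, 6, 13, 0, 1, 9, 4, 6]
k=3: xs[3] = 0+13 = 13 → [0, 6, 13, 13, 1, 9, 4, 6]
k=4: xs[4] = 1+13 = 14 → [0, 6, 13, 13, 14, 9, 4, 6]
k=5: xs[5] = 9+14 = 23 → [0, 6, 13, 13, 14, 23, 4, 6]
k=6: xs[6] = 4+23 = 27 → [0, 6, 13, 13, 14, 23, 27, 6]
k=7: xs[7] = 6+27 = 33 → [0, 6, 13, 13, 14, 23, 27, 33]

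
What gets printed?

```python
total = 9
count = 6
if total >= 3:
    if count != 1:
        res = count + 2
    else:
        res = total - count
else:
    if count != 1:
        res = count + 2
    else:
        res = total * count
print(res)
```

8

total=9, count=6
total >= 3 is True; count != 1 is True
→ res = count + 2 = 8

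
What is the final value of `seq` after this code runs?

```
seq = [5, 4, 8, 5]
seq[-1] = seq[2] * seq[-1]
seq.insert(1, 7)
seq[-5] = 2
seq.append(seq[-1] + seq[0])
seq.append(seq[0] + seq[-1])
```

[2, 7, 4, 8, 40, 42, 44]

seq[-1] = seq[2]*seq[-1] = 8*5 = 40 → [5, 4, 8, 40]
insert 7 at 1 → [5, 7, 4, 8, 40]
seq[-5] = 2 → [2, 7, 4, 8, 40]
append seq[-1]+seq[0] = 40+2 = 42 → [2, 7, 4, 8, 40, 42]
append seq[0]+seq[-1] = 2+42 = 44 → [2, 7, 4, 8, 40, 42, 44]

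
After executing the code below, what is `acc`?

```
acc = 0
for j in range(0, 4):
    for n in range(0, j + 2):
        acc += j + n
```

j=0,n=0: acc = 0+0 = 0
j=0,n=1: acc = 0+1 = 1
j=1,n=0: acc = 1+1 = 2
j=1,n=1: acc = 2+2 = 4
j=1,n=2: acc = 4+3 = 7
j=2,n=0: acc = 7+2 = 9
j=2,n=1: acc = 9+3 = 12
j=2,n=2: acc = 12+4 = 16
j=2,n=3: acc = 16+5 = 21
j=3,n=0: acc = 21+3 = 24
j=3,n=1: acc = 24+4 = 28
j=3,n=2: acc = 28+5 = 33
j=3,n=3: acc = 33+6 = 39
j=3,n=4: acc = 39+7 = 46

46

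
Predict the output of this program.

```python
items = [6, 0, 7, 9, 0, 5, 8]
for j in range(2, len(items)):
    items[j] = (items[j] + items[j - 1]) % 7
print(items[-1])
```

1

j=2: items[2] = (7+0)%7 = 0 → [6, 0, 0, 9, 0, 5, 8]
j=3: items[3] = (9+0)%7 = 2 → [6, 0, 0, 2, 0, 5, 8]
j=4: items[4] = (0+2)%7 = 2 → [6, 0, 0, 2, 2, 5, 8]
j=5: items[5] = (5+2)%7 = 0 → [6, 0, 0, 2, 2, 0, 8]
j=6: items[6] = (8+0)%7 = 1 → [6, 0, 0, 2, 2, 0, 1]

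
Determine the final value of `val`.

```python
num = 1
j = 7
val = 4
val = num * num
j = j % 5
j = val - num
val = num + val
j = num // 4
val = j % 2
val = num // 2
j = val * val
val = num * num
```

val = 1*1 = 1
j = 7%5 = 2
j = 1-1 = 0
val = 1+1 = 2
j = 1//4 = 0
val = 0%2 = 0
val = 1//2 = 0
j = 0*0 = 0
val = 1*1 = 1

1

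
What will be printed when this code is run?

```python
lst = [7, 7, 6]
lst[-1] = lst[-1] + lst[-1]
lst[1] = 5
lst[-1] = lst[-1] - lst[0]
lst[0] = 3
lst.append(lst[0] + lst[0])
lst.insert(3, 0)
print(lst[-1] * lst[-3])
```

lst[-1] = lst[-1]+lst[-1] = 6+6 = 12 → [7, 7, 12]
lst[1] = 5 → [7, 5, 12]
lst[-1] = lst[-1]-lst[0] = 12-7 = 5 → [7, 5, 5]
lst[0] = 3 → [3, 5, 5]
append lst[0]+lst[0] = 3+3 = 6 → [3, 5, 5, 6]
insert 0 at 3 → [3, 5, 5, 0, 6]
lst[-1]*lst[-3] = 6*5 = 30

30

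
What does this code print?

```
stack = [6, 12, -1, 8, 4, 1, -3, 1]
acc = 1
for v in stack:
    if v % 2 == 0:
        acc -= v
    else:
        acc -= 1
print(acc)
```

-33

v=6: even, acc = 1-6 = -5
v=12: even, acc = (-5)-12 = -17
v=-1: not even, acc = (-17)-1 = -18
v=8: even, acc = (-18)-8 = -26
v=4: even, acc = (-26)-4 = -30
v=1: not even, acc = (-30)-1 = -31
v=-3: not even, acc = (-31)-1 = -32
v=1: not even, acc = (-32)-1 = -33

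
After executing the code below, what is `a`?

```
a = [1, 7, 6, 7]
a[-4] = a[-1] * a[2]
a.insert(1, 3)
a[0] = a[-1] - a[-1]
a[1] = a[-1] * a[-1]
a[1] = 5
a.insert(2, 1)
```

[0, 5, 1, 7, 6, 7]

a[-4] = a[-1]*a[2] = 7*6 = 42 → [42, 7, 6, 7]
insert 3 at 1 → [42, 3, 7, 6, 7]
a[0] = a[-1]-a[-1] = 7-7 = 0 → [0, 3, 7, 6, 7]
a[1] = a[-1]*a[-1] = 7*7 = 49 → [0, 49, 7, 6, 7]
a[1] = 5 → [0, 5, 7, 6, 7]
insert 1 at 2 → [0, 5, 1, 7, 6, 7]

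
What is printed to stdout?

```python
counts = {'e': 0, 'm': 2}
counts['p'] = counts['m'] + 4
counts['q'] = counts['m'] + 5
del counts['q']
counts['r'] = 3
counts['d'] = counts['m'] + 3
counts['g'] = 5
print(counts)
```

{'e': 0, 'm': 2, 'p': 6, 'r': 3, 'd': 5, 'g': 5}

counts['p'] = counts['m']+4 = 6 → {'e': 0, 'm': 2, 'p': 6}
counts['q'] = counts['m']+5 = 7 → {'e': 0, 'm': 2, 'p': 6, 'q': 7}
del 'q' → {'e': 0, 'm': 2, 'p': 6}
counts['r'] = 3 → {'e': 0, 'm': 2, 'p': 6, 'r': 3}
counts['d'] = counts['m']+3 = 5 → {'e': 0, 'm': 2, 'p': 6, 'r': 3, 'd': 5}
counts['g'] = 5 → {'e': 0, 'm': 2, 'p': 6, 'r': 3, 'd': 5, 'g': 5}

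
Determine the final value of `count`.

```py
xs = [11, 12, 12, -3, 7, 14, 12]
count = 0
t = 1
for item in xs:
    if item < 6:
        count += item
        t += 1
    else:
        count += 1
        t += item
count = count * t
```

210

item=11: not <6, count = 0+1 = 1; t=12
item=12: not <6, count = 1+1 = 2; t=24
item=12: not <6, count = 2+1 = 3; t=36
item=-3: <6, count = 3+(-3) = 0; t=37
item=7: not <6, count = 0+1 = 1; t=44
item=14: not <6, count = 1+1 = 2; t=58
item=12: not <6, count = 2+1 = 3; t=70
count*t = 3*70 = 210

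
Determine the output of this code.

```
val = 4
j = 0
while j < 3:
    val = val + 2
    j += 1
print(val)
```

10

j=0: val = 4+2 = 6
j=1: val = 6+2 = 8
j=2: val = 8+2 = 10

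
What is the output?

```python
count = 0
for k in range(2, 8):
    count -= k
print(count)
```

k=2: count = 0-2 = -2
k=3: count = (-2)-3 = -5
k=4: count = (-5)-4 = -9
k=5: count = (-9)-5 = -14
k=6: count = (-14)-6 = -20
k=7: count = (-20)-7 = -27

-27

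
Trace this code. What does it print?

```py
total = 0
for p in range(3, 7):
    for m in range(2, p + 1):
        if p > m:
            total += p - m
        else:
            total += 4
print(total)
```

p=3,m=2: 3>2, total = 0+1 = 1
p=3,m=3: not 3>3, total = 1+4 = 5
p=4,m=2: 4>2, total = 5+2 = 7
p=4,m=3: 4>3, total = 7+1 = 8
p=4,m=4: not 4>4, total = 8+4 = 12
p=5,m=2: 5>2, total = 12+3 = 15
p=5,m=3: 5>3, total = 15+2 = 17
p=5,m=4: 5>4, total = 17+1 = 18
p=5,m=5: not 5>5, total = 18+4 = 22
p=6,m=2: 6>2, total = 22+4 = 26
p=6,m=3: 6>3, total = 26+3 = 29
p=6,m=4: 6>4, total = 29+2 = 31
p=6,m=5: 6>5, total = 31+1 = 32
p=6,m=6: not 6>6, total = 32+4 = 36

36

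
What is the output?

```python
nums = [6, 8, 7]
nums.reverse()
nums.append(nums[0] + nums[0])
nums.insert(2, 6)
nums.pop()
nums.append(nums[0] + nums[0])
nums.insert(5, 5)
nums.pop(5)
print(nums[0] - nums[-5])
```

reverse → [7, 8, 6]
append nums[0]+nums[0] = 7+7 = 14 → [7, 8, 6, 14]
insert 6 at 2 → [7, 8, 6, 6, 14]
pop() removes 14 → [7, 8, 6, 6]
append nums[0]+nums[0] = 7+7 = 14 → [7, 8, 6, 6, 14]
insert 5 at 5 → [7, 8, 6, 6, 14, 5]
pop(5) removes 5 → [7, 8, 6, 6, 14]
nums[0]-nums[-5] = 7-7 = 0

0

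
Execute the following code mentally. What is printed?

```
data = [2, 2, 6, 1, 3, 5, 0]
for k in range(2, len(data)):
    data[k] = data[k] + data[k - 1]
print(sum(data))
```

67

k=2: data[2] = 6+2 = 8 → [2, 2, 8, 1, 3, 5, 0]
k=3: data[3] = 1+8 = 9 → [2, 2, 8, 9, 3, 5, 0]
k=4: data[4] = 3+9 = 12 → [2, 2, 8, 9, 12, 5, 0]
k=5: data[5] = 5+12 = 17 → [2, 2, 8, 9, 12, 17, 0]
k=6: data[6] = 0+17 = 17 → [2, 2, 8, 9, 12, 17, 17]
sum = 67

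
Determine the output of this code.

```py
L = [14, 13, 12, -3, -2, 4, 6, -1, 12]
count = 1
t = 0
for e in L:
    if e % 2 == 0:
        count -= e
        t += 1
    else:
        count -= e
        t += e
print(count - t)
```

e=14: even, count = 1-14 = -13; t=1
e=13: not even, count = (-13)-13 = -26; t=14
e=12: even, count = (-26)-12 = -38; t=15
e=-3: not even, count = (-38)-(-3) = -35; t=12
e=-2: even, count = (-35)-(-2) = -33; t=13
e=4: even, count = (-33)-4 = -37; t=14
e=6: even, count = (-37)-6 = -43; t=15
e=-1: not even, count = (-43)-(-1) = -42; t=14
e=12: even, count = (-42)-12 = -54; t=15
count-t = (-54)-15 = -69

-69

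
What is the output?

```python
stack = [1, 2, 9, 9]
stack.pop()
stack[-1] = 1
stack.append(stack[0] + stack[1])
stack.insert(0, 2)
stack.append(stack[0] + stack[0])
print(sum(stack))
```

13

pop() removes 9 → [1, 2, 9]
stack[-1] = 1 → [1, 2, 1]
append stack[0]+stack[1] = 1+2 = 3 → [1, 2, 1, 3]
insert 2 at 0 → [2, 1, 2, 1, 3]
append stack[0]+stack[0] = 2+2 = 4 → [2, 1, 2, 1, 3, 4]
sum = 13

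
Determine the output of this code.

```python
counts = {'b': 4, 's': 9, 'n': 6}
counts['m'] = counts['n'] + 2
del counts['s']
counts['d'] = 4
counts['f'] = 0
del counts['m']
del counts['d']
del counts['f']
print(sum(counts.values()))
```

10

counts['m'] = counts['n']+2 = 8 → {'b': 4, 's': 9, 'n': 6, 'm': 8}
del 's' → {'b': 4, 'n': 6, 'm': 8}
counts['d'] = 4 → {'b': 4, 'n': 6, 'm': 8, 'd': 4}
counts['f'] = 0 → {'b': 4, 'n': 6, 'm': 8, 'd': 4, 'f': 0}
del 'm' → {'b': 4, 'n': 6, 'd': 4, 'f': 0}
del 'd' → {'b': 4, 'n': 6, 'f': 0}
del 'f' → {'b': 4, 'n': 6}
sum of values = 10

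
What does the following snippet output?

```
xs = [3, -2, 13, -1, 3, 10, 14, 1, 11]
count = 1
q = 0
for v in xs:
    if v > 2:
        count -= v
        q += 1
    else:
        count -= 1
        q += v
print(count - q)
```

-60

v=3: >2, count = 1-3 = -2; q=1
v=-2: not >2, count = (-2)-1 = -3; q=-1
v=13: >2, count = (-3)-13 = -16; q=0
v=-1: not >2, count = (-16)-1 = -17; q=-1
v=3: >2, count = (-17)-3 = -20; q=0
v=10: >2, count = (-20)-10 = -30; q=1
v=14: >2, count = (-30)-14 = -44; q=2
v=1: not >2, count = (-44)-1 = -45; q=3
v=11: >2, count = (-45)-11 = -56; q=4
count-q = (-56)-4 = -60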